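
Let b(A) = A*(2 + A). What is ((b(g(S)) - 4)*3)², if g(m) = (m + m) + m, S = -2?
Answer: 3600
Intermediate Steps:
g(m) = 3*m (g(m) = 2*m + m = 3*m)
((b(g(S)) - 4)*3)² = (((3*(-2))*(2 + 3*(-2)) - 4)*3)² = ((-6*(2 - 6) - 4)*3)² = ((-6*(-4) - 4)*3)² = ((24 - 4)*3)² = (20*3)² = 60² = 3600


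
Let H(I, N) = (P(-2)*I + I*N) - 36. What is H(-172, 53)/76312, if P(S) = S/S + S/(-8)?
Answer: -9367/76312 ≈ -0.12275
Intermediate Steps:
P(S) = 1 - S/8 (P(S) = 1 + S*(-1/8) = 1 - S/8)
H(I, N) = -36 + 5*I/4 + I*N (H(I, N) = ((1 - 1/8*(-2))*I + I*N) - 36 = ((1 + 1/4)*I + I*N) - 36 = (5*I/4 + I*N) - 36 = -36 + 5*I/4 + I*N)
H(-172, 53)/76312 = (-36 + (5/4)*(-172) - 172*53)/76312 = (-36 - 215 - 9116)*(1/76312) = -9367*1/76312 = -9367/76312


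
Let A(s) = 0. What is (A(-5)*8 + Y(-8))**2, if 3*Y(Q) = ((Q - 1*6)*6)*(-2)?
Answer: 3136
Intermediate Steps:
Y(Q) = 24 - 4*Q (Y(Q) = (((Q - 1*6)*6)*(-2))/3 = (((Q - 6)*6)*(-2))/3 = (((-6 + Q)*6)*(-2))/3 = ((-36 + 6*Q)*(-2))/3 = (72 - 12*Q)/3 = 24 - 4*Q)
(A(-5)*8 + Y(-8))**2 = (0*8 + (24 - 4*(-8)))**2 = (0 + (24 + 32))**2 = (0 + 56)**2 = 56**2 = 3136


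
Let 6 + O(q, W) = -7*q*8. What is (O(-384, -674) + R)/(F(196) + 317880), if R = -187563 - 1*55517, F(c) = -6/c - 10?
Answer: -21715036/31151257 ≈ -0.69708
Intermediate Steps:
O(q, W) = -6 - 56*q (O(q, W) = -6 - 7*q*8 = -6 - 56*q)
F(c) = -10 - 6/c
R = -243080 (R = -187563 - 55517 = -243080)
(O(-384, -674) + R)/(F(196) + 317880) = ((-6 - 56*(-384)) - 243080)/((-10 - 6/196) + 317880) = ((-6 + 21504) - 243080)/((-10 - 6*1/196) + 317880) = (21498 - 243080)/((-10 - 3/98) + 317880) = -221582/(-983/98 + 317880) = -221582/31151257/98 = -221582*98/31151257 = -21715036/31151257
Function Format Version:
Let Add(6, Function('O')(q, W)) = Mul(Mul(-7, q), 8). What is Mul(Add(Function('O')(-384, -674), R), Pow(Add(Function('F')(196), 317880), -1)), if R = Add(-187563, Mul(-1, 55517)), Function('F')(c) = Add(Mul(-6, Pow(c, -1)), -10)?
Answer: Rational(-21715036, 31151257) ≈ -0.69708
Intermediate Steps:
Function('O')(q, W) = Add(-6, Mul(-56, q)) (Function('O')(q, W) = Add(-6, Mul(Mul(-7, q), 8)) = Add(-6, Mul(-56, q)))
Function('F')(c) = Add(-10, Mul(-6, Pow(c, -1)))
R = -243080 (R = Add(-187563, -55517) = -243080)
Mul(Add(Function('O')(-384, -674), R), Pow(Add(Function('F')(196), 317880), -1)) = Mul(Add(Add(-6, Mul(-56, -384)), -243080), Pow(Add(Add(-10, Mul(-6, Pow(196, -1))), 317880), -1)) = Mul(Add(Add(-6, 21504), -243080), Pow(Add(Add(-10, Mul(-6, Rational(1, 196))), 317880), -1)) = Mul(Add(21498, -243080), Pow(Add(Add(-10, Rational(-3, 98)), 317880), -1)) = Mul(-221582, Pow(Add(Rational(-983, 98), 317880), -1)) = Mul(-221582, Pow(Rational(31151257, 98), -1)) = Mul(-221582, Rational(98, 31151257)) = Rational(-21715036, 31151257)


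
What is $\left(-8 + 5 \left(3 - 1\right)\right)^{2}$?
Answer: $4$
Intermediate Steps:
$\left(-8 + 5 \left(3 - 1\right)\right)^{2} = \left(-8 + 5 \cdot 2\right)^{2} = \left(-8 + 10\right)^{2} = 2^{2} = 4$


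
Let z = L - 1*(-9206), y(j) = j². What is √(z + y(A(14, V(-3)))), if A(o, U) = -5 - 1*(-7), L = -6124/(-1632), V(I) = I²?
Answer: √383439522/204 ≈ 95.988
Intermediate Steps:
L = 1531/408 (L = -6124*(-1/1632) = 1531/408 ≈ 3.7524)
A(o, U) = 2 (A(o, U) = -5 + 7 = 2)
z = 3757579/408 (z = 1531/408 - 1*(-9206) = 1531/408 + 9206 = 3757579/408 ≈ 9209.8)
√(z + y(A(14, V(-3)))) = √(3757579/408 + 2²) = √(3757579/408 + 4) = √(3759211/408) = √383439522/204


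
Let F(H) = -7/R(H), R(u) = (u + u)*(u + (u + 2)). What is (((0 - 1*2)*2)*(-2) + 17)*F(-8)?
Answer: -25/32 ≈ -0.78125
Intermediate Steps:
R(u) = 2*u*(2 + 2*u) (R(u) = (2*u)*(u + (2 + u)) = (2*u)*(2 + 2*u) = 2*u*(2 + 2*u))
F(H) = -7/(4*H*(1 + H)) (F(H) = -7*1/(4*H*(1 + H)) = -7/(4*H*(1 + H)))
(((0 - 1*2)*2)*(-2) + 17)*F(-8) = (((0 - 1*2)*2)*(-2) + 17)*(-7/4/(-8*(1 - 8))) = (((0 - 2)*2)*(-2) + 17)*(-7/4*(-⅛)/(-7)) = (-2*2*(-2) + 17)*(-7/4*(-⅛)*(-⅐)) = (-4*(-2) + 17)*(-1/32) = (8 + 17)*(-1/32) = 25*(-1/32) = -25/32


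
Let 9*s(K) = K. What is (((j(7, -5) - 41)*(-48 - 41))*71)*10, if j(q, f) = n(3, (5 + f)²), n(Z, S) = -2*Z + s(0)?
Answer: 2969930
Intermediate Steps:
s(K) = K/9
n(Z, S) = -2*Z (n(Z, S) = -2*Z + (⅑)*0 = -2*Z + 0 = -2*Z)
j(q, f) = -6 (j(q, f) = -2*3 = -6)
(((j(7, -5) - 41)*(-48 - 41))*71)*10 = (((-6 - 41)*(-48 - 41))*71)*10 = (-47*(-89)*71)*10 = (4183*71)*10 = 296993*10 = 2969930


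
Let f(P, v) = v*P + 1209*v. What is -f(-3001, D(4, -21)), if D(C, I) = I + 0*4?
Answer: -37632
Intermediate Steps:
D(C, I) = I (D(C, I) = I + 0 = I)
f(P, v) = 1209*v + P*v (f(P, v) = P*v + 1209*v = 1209*v + P*v)
-f(-3001, D(4, -21)) = -(-21)*(1209 - 3001) = -(-21)*(-1792) = -1*37632 = -37632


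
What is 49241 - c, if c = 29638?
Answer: 19603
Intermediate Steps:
49241 - c = 49241 - 1*29638 = 49241 - 29638 = 19603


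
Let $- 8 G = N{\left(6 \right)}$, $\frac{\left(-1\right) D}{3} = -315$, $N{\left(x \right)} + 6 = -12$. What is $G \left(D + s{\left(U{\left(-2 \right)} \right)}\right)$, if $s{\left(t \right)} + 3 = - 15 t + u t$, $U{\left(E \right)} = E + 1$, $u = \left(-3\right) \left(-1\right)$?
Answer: $\frac{4293}{2} \approx 2146.5$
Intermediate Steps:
$N{\left(x \right)} = -18$ ($N{\left(x \right)} = -6 - 12 = -18$)
$D = 945$ ($D = \left(-3\right) \left(-315\right) = 945$)
$G = \frac{9}{4}$ ($G = \left(- \frac{1}{8}\right) \left(-18\right) = \frac{9}{4} \approx 2.25$)
$u = 3$
$U{\left(E \right)} = 1 + E$
$s{\left(t \right)} = -3 - 12 t$ ($s{\left(t \right)} = -3 + \left(- 15 t + 3 t\right) = -3 - 12 t$)
$G \left(D + s{\left(U{\left(-2 \right)} \right)}\right) = \frac{9 \left(945 - \left(3 + 12 \left(1 - 2\right)\right)\right)}{4} = \frac{9 \left(945 - -9\right)}{4} = \frac{9 \left(945 + \left(-3 + 12\right)\right)}{4} = \frac{9 \left(945 + 9\right)}{4} = \frac{9}{4} \cdot 954 = \frac{4293}{2}$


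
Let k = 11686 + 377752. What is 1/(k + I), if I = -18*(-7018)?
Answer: 1/515762 ≈ 1.9389e-6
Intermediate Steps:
I = 126324
k = 389438
1/(k + I) = 1/(389438 + 126324) = 1/515762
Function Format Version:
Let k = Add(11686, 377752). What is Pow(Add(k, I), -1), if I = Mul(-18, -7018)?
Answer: Rational(1, 515762) ≈ 1.9389e-6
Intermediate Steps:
I = 126324
k = 389438
Pow(Add(k, I), -1) = Pow(Add(389438, 126324), -1) = Pow(515762, -1) = Rational(1, 515762)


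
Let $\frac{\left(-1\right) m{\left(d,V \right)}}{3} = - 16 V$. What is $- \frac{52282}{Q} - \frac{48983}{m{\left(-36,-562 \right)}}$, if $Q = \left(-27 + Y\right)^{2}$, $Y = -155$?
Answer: $\frac{53038415}{223388256} \approx 0.23743$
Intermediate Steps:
$Q = 33124$ ($Q = \left(-27 - 155\right)^{2} = \left(-182\right)^{2} = 33124$)
$m{\left(d,V \right)} = 48 V$ ($m{\left(d,V \right)} = - 3 \left(- 16 V\right) = 48 V$)
$- \frac{52282}{Q} - \frac{48983}{m{\left(-36,-562 \right)}} = - \frac{52282}{33124} - \frac{48983}{48 \left(-562\right)} = \left(-52282\right) \frac{1}{33124} - \frac{48983}{-26976} = - \frac{26141}{16562} - - \frac{48983}{26976} = - \frac{26141}{16562} + \frac{48983}{26976} = \frac{53038415}{223388256}$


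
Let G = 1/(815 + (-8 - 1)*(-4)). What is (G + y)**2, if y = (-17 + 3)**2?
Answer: 27821239209/724201 ≈ 38416.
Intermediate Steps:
G = 1/851 (G = 1/(815 - 9*(-4)) = 1/(815 + 36) = 1/851 ≈ 0.0011751)
y = 196 (y = (-14)**2 = 196)
(G + y)**2 = (1/851 + 196)**2 = (166797/851)**2 = 27821239209/724201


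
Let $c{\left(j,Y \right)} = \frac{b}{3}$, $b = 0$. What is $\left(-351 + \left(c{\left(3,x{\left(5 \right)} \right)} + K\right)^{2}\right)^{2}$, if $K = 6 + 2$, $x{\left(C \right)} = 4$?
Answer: $82369$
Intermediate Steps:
$K = 8$
$c{\left(j,Y \right)} = 0$ ($c{\left(j,Y \right)} = \frac{0}{3} = 0 \cdot \frac{1}{3} = 0$)
$\left(-351 + \left(c{\left(3,x{\left(5 \right)} \right)} + K\right)^{2}\right)^{2} = \left(-351 + \left(0 + 8\right)^{2}\right)^{2} = \left(-351 + 8^{2}\right)^{2} = \left(-351 + 64\right)^{2} = \left(-287\right)^{2} = 82369$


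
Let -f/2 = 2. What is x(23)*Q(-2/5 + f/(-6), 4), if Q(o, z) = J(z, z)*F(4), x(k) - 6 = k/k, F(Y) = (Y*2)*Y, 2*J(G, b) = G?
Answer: 448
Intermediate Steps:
f = -4 (f = -2*2 = -4)
J(G, b) = G/2
F(Y) = 2*Y**2 (F(Y) = (2*Y)*Y = 2*Y**2)
x(k) = 7 (x(k) = 6 + k/k = 6 + 1 = 7)
Q(o, z) = 16*z (Q(o, z) = (z/2)*(2*4**2) = (z/2)*(2*16) = (z/2)*32 = 16*z)
x(23)*Q(-2/5 + f/(-6), 4) = 7*(16*4) = 7*64 = 448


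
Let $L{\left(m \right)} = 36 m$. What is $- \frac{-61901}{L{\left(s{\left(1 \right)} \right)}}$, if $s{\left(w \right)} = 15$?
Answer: $\frac{61901}{540} \approx 114.63$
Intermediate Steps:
$- \frac{-61901}{L{\left(s{\left(1 \right)} \right)}} = - \frac{-61901}{36 \cdot 15} = - \frac{-61901}{540} = \left(-1\right) \left(- \frac{61901}{540}\right) = \frac{61901}{540}$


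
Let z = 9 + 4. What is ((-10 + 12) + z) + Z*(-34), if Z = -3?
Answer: 117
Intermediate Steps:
z = 13
((-10 + 12) + z) + Z*(-34) = ((-10 + 12) + 13) - 3*(-34) = (2 + 13) + 102 = 15 + 102 = 117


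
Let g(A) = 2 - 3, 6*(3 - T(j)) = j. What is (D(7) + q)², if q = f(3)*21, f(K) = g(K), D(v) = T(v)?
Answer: 13225/36 ≈ 367.36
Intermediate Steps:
T(j) = 3 - j/6
D(v) = 3 - v/6
g(A) = -1
f(K) = -1
q = -21 (q = -1*21 = -21)
(D(7) + q)² = ((3 - ⅙*7) - 21)² = ((3 - 7/6) - 21)² = (11/6 - 21)² = (-115/6)² = 13225/36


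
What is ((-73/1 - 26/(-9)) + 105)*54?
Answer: 1884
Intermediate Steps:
((-73/1 - 26/(-9)) + 105)*54 = ((-73*1 - 26*(-⅑)) + 105)*54 = ((-73 + 26/9) + 105)*54 = (-631/9 + 105)*54 = (314/9)*54 = 1884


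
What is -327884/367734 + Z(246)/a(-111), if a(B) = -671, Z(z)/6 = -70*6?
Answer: 353339758/123374757 ≈ 2.8640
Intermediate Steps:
Z(z) = -2520 (Z(z) = 6*(-70*6) = 6*(-420) = -2520)
-327884/367734 + Z(246)/a(-111) = -327884/367734 - 2520/(-671) = -327884*1/367734 - 2520*(-1/671) = -163942/183867 + 2520/671 = 353339758/123374757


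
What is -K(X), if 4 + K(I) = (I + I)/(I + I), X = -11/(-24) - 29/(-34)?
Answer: 3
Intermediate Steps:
X = 535/408 (X = -11*(-1/24) - 29*(-1/34) = 11/24 + 29/34 = 535/408 ≈ 1.3113)
K(I) = -3 (K(I) = -4 + (I + I)/(I + I) = -4 + (2*I)/((2*I)) = -4 + (2*I)*(1/(2*I)) = -4 + 1 = -3)
-K(X) = -1*(-3) = 3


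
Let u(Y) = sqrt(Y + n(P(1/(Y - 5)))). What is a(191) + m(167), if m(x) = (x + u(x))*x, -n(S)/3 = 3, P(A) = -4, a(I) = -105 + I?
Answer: 27975 + 167*sqrt(158) ≈ 30074.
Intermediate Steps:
n(S) = -9 (n(S) = -3*3 = -9)
u(Y) = sqrt(-9 + Y) (u(Y) = sqrt(Y - 9) = sqrt(-9 + Y))
m(x) = x*(x + sqrt(-9 + x)) (m(x) = (x + sqrt(-9 + x))*x = x*(x + sqrt(-9 + x)))
a(191) + m(167) = (-105 + 191) + 167*(167 + sqrt(-9 + 167)) = 86 + 167*(167 + sqrt(158)) = 86 + (27889 + 167*sqrt(158)) = 27975 + 167*sqrt(158)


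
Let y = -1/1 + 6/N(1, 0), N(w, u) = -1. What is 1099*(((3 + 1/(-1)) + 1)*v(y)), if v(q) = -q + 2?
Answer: 29673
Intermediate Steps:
y = -7 (y = -1/1 + 6/(-1) = -1*1 + 6*(-1) = -1 - 6 = -7)
v(q) = 2 - q
1099*(((3 + 1/(-1)) + 1)*v(y)) = 1099*(((3 + 1/(-1)) + 1)*(2 - 1*(-7))) = 1099*(((3 - 1) + 1)*(2 + 7)) = 1099*((2 + 1)*9) = 1099*(3*9) = 1099*27 = 29673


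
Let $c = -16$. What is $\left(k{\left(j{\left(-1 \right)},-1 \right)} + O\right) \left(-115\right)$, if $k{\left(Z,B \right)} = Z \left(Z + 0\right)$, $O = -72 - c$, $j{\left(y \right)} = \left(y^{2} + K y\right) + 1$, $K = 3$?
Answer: $6325$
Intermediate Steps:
$j{\left(y \right)} = 1 + y^{2} + 3 y$ ($j{\left(y \right)} = \left(y^{2} + 3 y\right) + 1 = 1 + y^{2} + 3 y$)
$O = -56$ ($O = -72 - -16 = -72 + 16 = -56$)
$k{\left(Z,B \right)} = Z^{2}$ ($k{\left(Z,B \right)} = Z Z = Z^{2}$)
$\left(k{\left(j{\left(-1 \right)},-1 \right)} + O\right) \left(-115\right) = \left(\left(1 + \left(-1\right)^{2} + 3 \left(-1\right)\right)^{2} - 56\right) \left(-115\right) = \left(\left(1 + 1 - 3\right)^{2} - 56\right) \left(-115\right) = \left(\left(-1\right)^{2} - 56\right) \left(-115\right) = \left(1 - 56\right) \left(-115\right) = \left(-55\right) \left(-115\right) = 6325$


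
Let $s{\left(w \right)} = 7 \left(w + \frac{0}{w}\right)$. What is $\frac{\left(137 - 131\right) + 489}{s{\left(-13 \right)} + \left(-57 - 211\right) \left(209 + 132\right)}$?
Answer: $- \frac{165}{30493} \approx -0.0054111$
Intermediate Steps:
$s{\left(w \right)} = 7 w$ ($s{\left(w \right)} = 7 \left(w + 0\right) = 7 w$)
$\frac{\left(137 - 131\right) + 489}{s{\left(-13 \right)} + \left(-57 - 211\right) \left(209 + 132\right)} = \frac{\left(137 - 131\right) + 489}{7 \left(-13\right) + \left(-57 - 211\right) \left(209 + 132\right)} = \frac{\left(137 - 131\right) + 489}{-91 - 91388} = \frac{6 + 489}{-91 - 91388} = \frac{495}{-91479} = 495 \left(- \frac{1}{91479}\right) = - \frac{165}{30493}$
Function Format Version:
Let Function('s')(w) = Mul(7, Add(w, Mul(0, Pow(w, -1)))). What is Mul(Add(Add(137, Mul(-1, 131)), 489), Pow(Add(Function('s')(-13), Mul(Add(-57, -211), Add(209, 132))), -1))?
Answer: Rational(-165, 30493) ≈ -0.0054111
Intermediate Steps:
Function('s')(w) = Mul(7, w) (Function('s')(w) = Mul(7, Add(w, 0)) = Mul(7, w))
Mul(Add(Add(137, Mul(-1, 131)), 489), Pow(Add(Function('s')(-13), Mul(Add(-57, -211), Add(209, 132))), -1)) = Mul(Add(Add(137, Mul(-1, 131)), 489), Pow(Add(Mul(7, -13), Mul(Add(-57, -211), Add(209, 132))), -1)) = Mul(Add(Add(137, -131), 489), Pow(Add(-91, Mul(-268, 341)), -1)) = Mul(Add(6, 489), Pow(Add(-91, -91388), -1)) = Mul(495, Pow(-91479, -1)) = Mul(495, Rational(-1, 91479)) = Rational(-165, 30493)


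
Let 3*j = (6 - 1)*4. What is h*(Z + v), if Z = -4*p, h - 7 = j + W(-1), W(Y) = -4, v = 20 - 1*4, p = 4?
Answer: 0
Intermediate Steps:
v = 16 (v = 20 - 4 = 16)
j = 20/3 (j = ((6 - 1)*4)/3 = (5*4)/3 = (1/3)*20 = 20/3 ≈ 6.6667)
h = 29/3 (h = 7 + (20/3 - 4) = 7 + 8/3 = 29/3 ≈ 9.6667)
Z = -16 (Z = -4*4 = -16)
h*(Z + v) = 29*(-16 + 16)/3 = (29/3)*0 = 0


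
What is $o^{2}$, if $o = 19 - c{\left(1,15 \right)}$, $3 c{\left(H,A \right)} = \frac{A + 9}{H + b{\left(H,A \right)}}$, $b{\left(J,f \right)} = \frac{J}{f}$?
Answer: $\frac{529}{4} \approx 132.25$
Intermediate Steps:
$c{\left(H,A \right)} = \frac{9 + A}{3 \left(H + \frac{H}{A}\right)}$ ($c{\left(H,A \right)} = \frac{\left(A + 9\right) \frac{1}{H + \frac{H}{A}}}{3} = \frac{\left(9 + A\right) \frac{1}{H + \frac{H}{A}}}{3} = \frac{\frac{1}{H + \frac{H}{A}} \left(9 + A\right)}{3} = \frac{9 + A}{3 \left(H + \frac{H}{A}\right)}$)
$o = \frac{23}{2}$ ($o = 19 - \frac{1}{3} \cdot 15 \cdot 1^{-1} \frac{1}{1 + 15} \left(9 + 15\right) = 19 - \frac{1}{3} \cdot 15 \cdot 1 \cdot \frac{1}{16} \cdot 24 = 19 - \frac{15}{2} = \frac{23}{2} \approx 11.5$)
$o^{2} = \left(\frac{23}{2}\right)^{2} = \frac{529}{4}$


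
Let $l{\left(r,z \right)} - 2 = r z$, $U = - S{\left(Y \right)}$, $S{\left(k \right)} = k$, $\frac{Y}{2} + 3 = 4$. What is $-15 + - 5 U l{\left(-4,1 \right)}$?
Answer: $-35$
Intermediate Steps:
$Y = 2$ ($Y = -6 + 2 \cdot 4 = -6 + 8 = 2$)
$U = -2$ ($U = \left(-1\right) 2 = -2$)
$l{\left(r,z \right)} = 2 + r z$
$-15 + - 5 U l{\left(-4,1 \right)} = -15 + \left(-5\right) \left(-2\right) \left(2 - 4\right) = -15 + 10 \left(2 - 4\right) = -15 + 10 \left(-2\right) = -15 - 20 = -35$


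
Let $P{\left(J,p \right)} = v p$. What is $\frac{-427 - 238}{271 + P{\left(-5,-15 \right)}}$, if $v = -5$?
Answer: $- \frac{665}{346} \approx -1.922$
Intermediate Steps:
$P{\left(J,p \right)} = - 5 p$
$\frac{-427 - 238}{271 + P{\left(-5,-15 \right)}} = \frac{-427 - 238}{271 - -75} = - \frac{665}{271 + 75} = - \frac{665}{346}$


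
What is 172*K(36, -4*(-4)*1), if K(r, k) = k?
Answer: 2752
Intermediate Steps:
172*K(36, -4*(-4)*1) = 172*(-4*(-4)*1) = 172*(16*1) = 172*16 = 2752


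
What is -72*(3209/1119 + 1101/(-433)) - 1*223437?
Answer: -36090865905/161509 ≈ -2.2346e+5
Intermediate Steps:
-72*(3209/1119 + 1101/(-433)) - 1*223437 = -72*(3209*(1/1119) + 1101*(-1/433)) - 223437 = -72*(3209/1119 - 1101/433) - 223437 = -72*157478/484527 - 223437 = -3779472/161509 - 223437 = -36090865905/161509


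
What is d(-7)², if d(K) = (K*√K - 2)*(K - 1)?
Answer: -21696 + 1792*I*√7 ≈ -21696.0 + 4741.2*I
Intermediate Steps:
d(K) = (-1 + K)*(-2 + K^(3/2)) (d(K) = (K^(3/2) - 2)*(-1 + K) = (-2 + K^(3/2))*(-1 + K) = (-1 + K)*(-2 + K^(3/2)))
d(-7)² = (2 + (-7)^(5/2) - (-7)^(3/2) - 2*(-7))² = (2 + 49*I*√7 - (-7)*I*√7 + 14)² = (2 + 49*I*√7 + 7*I*√7 + 14)² = (16 + 56*I*√7)²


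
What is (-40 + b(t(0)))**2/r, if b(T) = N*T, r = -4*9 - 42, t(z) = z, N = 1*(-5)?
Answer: -800/39 ≈ -20.513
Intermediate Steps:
N = -5
r = -78 (r = -36 - 42 = -78)
b(T) = -5*T
(-40 + b(t(0)))**2/r = (-40 - 5*0)**2/(-78) = (-40 + 0)**2*(-1/78) = (-40)**2*(-1/78) = 1600*(-1/78) = -800/39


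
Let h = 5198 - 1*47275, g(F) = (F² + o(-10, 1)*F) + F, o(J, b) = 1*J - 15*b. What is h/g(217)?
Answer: -6011/5983 ≈ -1.0047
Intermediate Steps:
o(J, b) = J - 15*b
g(F) = F² - 24*F (g(F) = (F² + (-10 - 15*1)*F) + F = (F² + (-10 - 15)*F) + F = (F² - 25*F) + F = F² - 24*F)
h = -42077 (h = 5198 - 47275 = -42077)
h/g(217) = -42077*1/(217*(-24 + 217)) = -42077/(217*193) = -42077/41881 = -42077*1/41881 = -6011/5983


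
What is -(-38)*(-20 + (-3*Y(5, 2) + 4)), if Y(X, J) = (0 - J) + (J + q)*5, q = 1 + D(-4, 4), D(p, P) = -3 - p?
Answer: -2660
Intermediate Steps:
q = 2 (q = 1 + (-3 - 1*(-4)) = 1 + (-3 + 4) = 1 + 1 = 2)
Y(X, J) = 10 + 4*J (Y(X, J) = (0 - J) + (J + 2)*5 = -J + (2 + J)*5 = -J + (10 + 5*J) = 10 + 4*J)
-(-38)*(-20 + (-3*Y(5, 2) + 4)) = -(-38)*(-20 + (-3*(10 + 4*2) + 4)) = -(-38)*(-20 + (-3*(10 + 8) + 4)) = -(-38)*(-20 + (-3*18 + 4)) = -(-38)*(-20 + (-54 + 4)) = -(-38)*(-20 - 50) = -(-38)*(-70) = -1*2660 = -2660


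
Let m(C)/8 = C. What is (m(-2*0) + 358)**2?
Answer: 128164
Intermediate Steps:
m(C) = 8*C
(m(-2*0) + 358)**2 = (8*(-2*0) + 358)**2 = (8*0 + 358)**2 = (0 + 358)**2 = 358**2 = 128164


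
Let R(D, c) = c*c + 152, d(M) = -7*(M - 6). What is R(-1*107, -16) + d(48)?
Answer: 114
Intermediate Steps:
d(M) = 42 - 7*M (d(M) = -7*(-6 + M) = 42 - 7*M)
R(D, c) = 152 + c² (R(D, c) = c² + 152 = 152 + c²)
R(-1*107, -16) + d(48) = (152 + (-16)²) + (42 - 7*48) = (152 + 256) + (42 - 336) = 408 - 294 = 114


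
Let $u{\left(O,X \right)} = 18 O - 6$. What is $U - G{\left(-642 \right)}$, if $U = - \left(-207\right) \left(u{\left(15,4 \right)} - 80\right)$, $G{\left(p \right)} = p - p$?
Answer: $38088$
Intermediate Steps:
$u{\left(O,X \right)} = -6 + 18 O$
$G{\left(p \right)} = 0$
$U = 38088$ ($U = - \left(-207\right) \left(\left(-6 + 18 \cdot 15\right) - 80\right) = - \left(-207\right) \left(\left(-6 + 270\right) - 80\right) = - \left(-207\right) \left(264 - 80\right) = - \left(-207\right) 184 = \left(-1\right) \left(-38088\right) = 38088$)
$U - G{\left(-642 \right)} = 38088 - 0 = 38088 + 0 = 38088$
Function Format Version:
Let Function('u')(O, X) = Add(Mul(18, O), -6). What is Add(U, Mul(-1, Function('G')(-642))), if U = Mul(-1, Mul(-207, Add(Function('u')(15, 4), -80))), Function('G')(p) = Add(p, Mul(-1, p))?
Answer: 38088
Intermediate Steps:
Function('u')(O, X) = Add(-6, Mul(18, O))
Function('G')(p) = 0
U = 38088 (U = Mul(-1, Mul(-207, Add(Add(-6, Mul(18, 15)), -80))) = Mul(-1, Mul(-207, Add(Add(-6, 270), -80))) = Mul(-1, Mul(-207, Add(264, -80))) = Mul(-1, Mul(-207, 184)) = Mul(-1, -38088) = 38088)
Add(U, Mul(-1, Function('G')(-642))) = Add(38088, Mul(-1, 0)) = Add(38088, 0) = 38088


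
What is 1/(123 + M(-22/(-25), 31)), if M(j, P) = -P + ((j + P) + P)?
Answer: 25/3872 ≈ 0.0064566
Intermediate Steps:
M(j, P) = P + j (M(j, P) = -P + ((P + j) + P) = -P + (j + 2*P) = P + j)
1/(123 + M(-22/(-25), 31)) = 1/(123 + (31 - 22/(-25))) = 1/(123 + (31 - 22*(-1/25))) = 1/(123 + (31 + 22/25)) = 1/(123 + 797/25) = 1/(3872/25) = 25/3872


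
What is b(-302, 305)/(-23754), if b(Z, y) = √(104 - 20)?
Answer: -√21/11877 ≈ -0.00038584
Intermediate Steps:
b(Z, y) = 2*√21 (b(Z, y) = √84 = 2*√21)
b(-302, 305)/(-23754) = (2*√21)/(-23754) = (2*√21)*(-1/23754) = -√21/11877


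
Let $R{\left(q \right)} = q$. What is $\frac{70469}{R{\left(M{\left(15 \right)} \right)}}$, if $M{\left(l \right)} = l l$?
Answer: $\frac{70469}{225} \approx 313.2$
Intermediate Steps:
$M{\left(l \right)} = l^{2}$
$\frac{70469}{R{\left(M{\left(15 \right)} \right)}} = \frac{70469}{15^{2}} = \frac{70469}{225}$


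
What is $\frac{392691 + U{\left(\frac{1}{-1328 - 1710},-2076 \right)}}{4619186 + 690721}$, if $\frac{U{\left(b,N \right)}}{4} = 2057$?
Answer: $\frac{400919}{5309907} \approx 0.075504$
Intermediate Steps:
$U{\left(b,N \right)} = 8228$ ($U{\left(b,N \right)} = 4 \cdot 2057 = 8228$)
$\frac{392691 + U{\left(\frac{1}{-1328 - 1710},-2076 \right)}}{4619186 + 690721} = \frac{392691 + 8228}{4619186 + 690721} = \frac{400919}{5309907}$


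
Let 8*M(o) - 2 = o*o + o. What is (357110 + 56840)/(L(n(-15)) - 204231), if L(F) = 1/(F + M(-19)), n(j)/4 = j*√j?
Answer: -34717307975075/17128519140784 - 182625*I*√15/17128519140784 ≈ -2.0269 - 4.1294e-8*I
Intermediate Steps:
M(o) = ¼ + o/8 + o²/8 (M(o) = ¼ + (o*o + o)/8 = ¼ + (o² + o)/8 = ¼ + (o + o²)/8 = ¼ + (o/8 + o²/8) = ¼ + o/8 + o²/8)
n(j) = 4*j^(3/2) (n(j) = 4*(j*√j) = 4*j^(3/2))
L(F) = 1/(43 + F) (L(F) = 1/(F + (¼ + (⅛)*(-19) + (⅛)*(-19)²)) = 1/(F + (¼ - 19/8 + (⅛)*361)) = 1/(F + (¼ - 19/8 + 361/8)) = 1/(F + 43) = 1/(43 + F))
(357110 + 56840)/(L(n(-15)) - 204231) = (357110 + 56840)/(1/(43 + 4*(-15)^(3/2)) - 204231) = 413950/(1/(43 + 4*(-15*I*√15)) - 204231) = 413950/(1/(43 - 60*I*√15) - 204231) = 413950/(-204231 + 1/(43 - 60*I*√15))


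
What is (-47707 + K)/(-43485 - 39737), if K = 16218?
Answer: 31489/83222 ≈ 0.37837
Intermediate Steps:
(-47707 + K)/(-43485 - 39737) = (-47707 + 16218)/(-43485 - 39737) = -31489/(-83222) = -31489*(-1/83222) = 31489/83222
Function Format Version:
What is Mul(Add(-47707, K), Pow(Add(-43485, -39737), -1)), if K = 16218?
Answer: Rational(31489, 83222) ≈ 0.37837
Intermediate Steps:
Mul(Add(-47707, K), Pow(Add(-43485, -39737), -1)) = Mul(Add(-47707, 16218), Pow(Add(-43485, -39737), -1)) = Mul(-31489, Pow(-83222, -1)) = Mul(-31489, Rational(-1, 83222)) = Rational(31489, 83222)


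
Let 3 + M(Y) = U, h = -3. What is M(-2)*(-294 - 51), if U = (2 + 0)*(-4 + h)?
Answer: 5865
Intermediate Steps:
U = -14 (U = (2 + 0)*(-4 - 3) = 2*(-7) = -14)
M(Y) = -17 (M(Y) = -3 - 14 = -17)
M(-2)*(-294 - 51) = -17*(-294 - 51) = -17*(-345) = 5865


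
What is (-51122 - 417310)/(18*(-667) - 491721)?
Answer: 156144/167909 ≈ 0.92993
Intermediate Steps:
(-51122 - 417310)/(18*(-667) - 491721) = -468432/(-12006 - 491721) = -468432/(-503727) = -468432*(-1/503727) = 156144/167909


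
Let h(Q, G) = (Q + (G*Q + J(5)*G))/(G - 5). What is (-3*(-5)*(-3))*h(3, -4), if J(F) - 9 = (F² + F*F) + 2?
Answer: -1265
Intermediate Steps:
J(F) = 11 + 2*F² (J(F) = 9 + ((F² + F*F) + 2) = 9 + ((F² + F²) + 2) = 9 + (2*F² + 2) = 9 + (2 + 2*F²) = 11 + 2*F²)
h(Q, G) = (Q + 61*G + G*Q)/(-5 + G) (h(Q, G) = (Q + (G*Q + (11 + 2*5²)*G))/(G - 5) = (Q + (G*Q + (11 + 2*25)*G))/(-5 + G) = (Q + (G*Q + (11 + 50)*G))/(-5 + G) = (Q + (G*Q + 61*G))/(-5 + G) = (Q + (61*G + G*Q))/(-5 + G) = (Q + 61*G + G*Q)/(-5 + G))
(-3*(-5)*(-3))*h(3, -4) = (-3*(-5)*(-3))*((3 + 61*(-4) - 4*3)/(-5 - 4)) = (15*(-3))*((3 - 244 - 12)/(-9)) = -(-5)*(-253) = -45*253/9 = -1265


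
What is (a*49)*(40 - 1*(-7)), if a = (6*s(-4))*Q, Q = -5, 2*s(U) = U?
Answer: 138180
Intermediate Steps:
s(U) = U/2
a = 60 (a = (6*((½)*(-4)))*(-5) = (6*(-2))*(-5) = -12*(-5) = 60)
(a*49)*(40 - 1*(-7)) = (60*49)*(40 - 1*(-7)) = 2940*(40 + 7) = 2940*47 = 138180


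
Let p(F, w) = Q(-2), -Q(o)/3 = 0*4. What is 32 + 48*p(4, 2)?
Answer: 32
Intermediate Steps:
Q(o) = 0 (Q(o) = -0*4 = -3*0 = 0)
p(F, w) = 0
32 + 48*p(4, 2) = 32 + 48*0 = 32 + 0 = 32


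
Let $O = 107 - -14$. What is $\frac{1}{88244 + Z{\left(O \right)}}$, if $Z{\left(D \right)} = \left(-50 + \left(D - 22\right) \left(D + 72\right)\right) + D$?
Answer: $\frac{1}{107422} \approx 9.3091 \cdot 10^{-6}$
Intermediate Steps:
$O = 121$ ($O = 107 + 14 = 121$)
$Z{\left(D \right)} = -50 + D + \left(-22 + D\right) \left(72 + D\right)$ ($Z{\left(D \right)} = \left(-50 + \left(-22 + D\right) \left(72 + D\right)\right) + D = -50 + D + \left(-22 + D\right) \left(72 + D\right)$)
$\frac{1}{88244 + Z{\left(O \right)}} = \frac{1}{88244 + \left(-1634 + 121^{2} + 51 \cdot 121\right)} = \frac{1}{88244 + \left(-1634 + 14641 + 6171\right)} = \frac{1}{88244 + 19178} = \frac{1}{107422}$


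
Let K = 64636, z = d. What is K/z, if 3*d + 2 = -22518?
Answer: -48477/5630 ≈ -8.6105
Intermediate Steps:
d = -22520/3 (d = -⅔ + (⅓)*(-22518) = -⅔ - 7506 = -22520/3 ≈ -7506.7)
z = -22520/3 ≈ -7506.7
K/z = 64636/(-22520/3) = 64636*(-3/22520) = -48477/5630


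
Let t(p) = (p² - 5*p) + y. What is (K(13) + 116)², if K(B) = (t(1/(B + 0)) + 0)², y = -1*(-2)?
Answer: 11479573975104/815730721 ≈ 14073.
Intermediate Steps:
y = 2
t(p) = 2 + p² - 5*p (t(p) = (p² - 5*p) + 2 = 2 + p² - 5*p)
K(B) = (2 + B⁻² - 5/B)² (K(B) = ((2 + (1/(B + 0))² - 5/(B + 0)) + 0)² = ((2 + (1/B)² - 5/B) + 0)² = ((2 + B⁻² - 5/B) + 0)² = (2 + B⁻² - 5/B)²)
(K(13) + 116)² = ((1 - 5*13 + 2*13²)²/13⁴ + 116)² = ((1 - 65 + 2*169)²/28561 + 116)² = ((1 - 65 + 338)²/28561 + 116)² = ((1/28561)*274² + 116)² = ((1/28561)*75076 + 116)² = (75076/28561 + 116)² = (3388152/28561)² = 11479573975104/815730721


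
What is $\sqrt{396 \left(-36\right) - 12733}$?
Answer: $i \sqrt{26989} \approx 164.28 i$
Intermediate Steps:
$\sqrt{396 \left(-36\right) - 12733} = \sqrt{-14256 - 12733} = \sqrt{-26989} = i \sqrt{26989}$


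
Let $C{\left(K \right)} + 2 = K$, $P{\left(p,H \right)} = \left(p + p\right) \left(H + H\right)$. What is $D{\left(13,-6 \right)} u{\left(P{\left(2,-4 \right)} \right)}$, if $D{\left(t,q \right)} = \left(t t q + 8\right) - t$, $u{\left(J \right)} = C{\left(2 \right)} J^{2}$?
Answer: $0$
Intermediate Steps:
$P{\left(p,H \right)} = 4 H p$ ($P{\left(p,H \right)} = 2 p 2 H = 4 H p$)
$C{\left(K \right)} = -2 + K$
$u{\left(J \right)} = 0$ ($u{\left(J \right)} = \left(-2 + 2\right) J^{2} = 0 J^{2} = 0$)
$D{\left(t,q \right)} = 8 - t + q t^{2}$ ($D{\left(t,q \right)} = \left(t^{2} q + 8\right) - t = \left(q t^{2} + 8\right) - t = \left(8 + q t^{2}\right) - t = 8 - t + q t^{2}$)
$D{\left(13,-6 \right)} u{\left(P{\left(2,-4 \right)} \right)} = \left(8 - 13 - 6 \cdot 13^{2}\right) 0 = \left(8 - 13 - 1014\right) 0 = \left(-1019\right) 0 = 0$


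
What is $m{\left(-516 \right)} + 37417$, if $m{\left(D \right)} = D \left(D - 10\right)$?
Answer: $308833$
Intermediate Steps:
$m{\left(D \right)} = D \left(-10 + D\right)$
$m{\left(-516 \right)} + 37417 = - 516 \left(-10 - 516\right) + 37417 = \left(-516\right) \left(-526\right) + 37417 = 271416 + 37417 = 308833$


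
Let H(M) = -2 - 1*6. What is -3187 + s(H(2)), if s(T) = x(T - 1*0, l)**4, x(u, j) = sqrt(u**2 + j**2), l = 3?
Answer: 2142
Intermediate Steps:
H(M) = -8 (H(M) = -2 - 6 = -8)
x(u, j) = sqrt(j**2 + u**2)
s(T) = (9 + T**2)**2 (s(T) = (sqrt(3**2 + (T - 1*0)**2))**4 = (sqrt(9 + (T + 0)**2))**4 = (sqrt(9 + T**2))**4 = (9 + T**2)**2)
-3187 + s(H(2)) = -3187 + (9 + (-8)**2)**2 = -3187 + (9 + 64)**2 = -3187 + 73**2 = -3187 + 5329 = 2142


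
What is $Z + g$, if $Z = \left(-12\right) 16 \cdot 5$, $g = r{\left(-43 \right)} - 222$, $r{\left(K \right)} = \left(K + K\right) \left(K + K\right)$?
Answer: $6214$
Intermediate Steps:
$r{\left(K \right)} = 4 K^{2}$ ($r{\left(K \right)} = 2 K 2 K = 4 K^{2}$)
$g = 7174$ ($g = 4 \left(-43\right)^{2} - 222 = 4 \cdot 1849 - 222 = 7396 - 222 = 7174$)
$Z = -960$ ($Z = \left(-192\right) 5 = -960$)
$Z + g = -960 + 7174 = 6214$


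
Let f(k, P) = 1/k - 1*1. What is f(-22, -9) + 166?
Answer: 3629/22 ≈ 164.95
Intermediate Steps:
f(k, P) = -1 + 1/k (f(k, P) = 1/k - 1 = -1 + 1/k)
f(-22, -9) + 166 = (1 - 1*(-22))/(-22) + 166 = -(1 + 22)/22 + 166 = -1/22*23 + 166 = -23/22 + 166 = 3629/22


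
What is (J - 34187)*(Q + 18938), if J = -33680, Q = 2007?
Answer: -1421474315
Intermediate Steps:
(J - 34187)*(Q + 18938) = (-33680 - 34187)*(2007 + 18938) = -67867*20945 = -1421474315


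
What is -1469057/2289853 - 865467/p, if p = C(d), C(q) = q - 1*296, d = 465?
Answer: -1982040476984/386985157 ≈ -5121.8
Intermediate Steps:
C(q) = -296 + q (C(q) = q - 296 = -296 + q)
p = 169 (p = -296 + 465 = 169)
-1469057/2289853 - 865467/p = -1469057/2289853 - 865467/169 = -1982040476984/386985157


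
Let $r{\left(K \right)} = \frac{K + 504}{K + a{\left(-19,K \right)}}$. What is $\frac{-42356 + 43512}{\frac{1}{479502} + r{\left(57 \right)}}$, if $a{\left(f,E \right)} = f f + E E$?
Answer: $\frac{2032633912104}{269004289} \approx 7556.1$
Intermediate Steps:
$a{\left(f,E \right)} = E^{2} + f^{2}$ ($a{\left(f,E \right)} = f^{2} + E^{2} = E^{2} + f^{2}$)
$r{\left(K \right)} = \frac{504 + K}{361 + K + K^{2}}$ ($r{\left(K \right)} = \frac{K + 504}{K + \left(K^{2} + \left(-19\right)^{2}\right)} = \frac{504 + K}{K + \left(K^{2} + 361\right)} = \frac{504 + K}{K + \left(361 + K^{2}\right)} = \frac{504 + K}{361 + K + K^{2}}$)
$\frac{-42356 + 43512}{\frac{1}{479502} + r{\left(57 \right)}} = \frac{-42356 + 43512}{\frac{1}{479502} + \frac{504 + 57}{361 + 57 + 57^{2}}} = \frac{1156}{\frac{1}{479502} + \frac{1}{361 + 57 + 3249} \cdot 561} = \frac{1156}{\frac{1}{479502} + \frac{1}{3667} \cdot 561} = \frac{1156}{\frac{1}{479502} + \frac{561}{3667}} = \frac{1156}{\frac{269004289}{1758333834}} = 1156 \cdot \frac{1758333834}{269004289} = \frac{2032633912104}{269004289}$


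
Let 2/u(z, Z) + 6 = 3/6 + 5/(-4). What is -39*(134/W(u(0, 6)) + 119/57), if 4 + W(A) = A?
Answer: 1250743/1102 ≈ 1135.0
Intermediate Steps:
u(z, Z) = -8/27 (u(z, Z) = 2/(-6 + (3/6 + 5/(-4))) = 2/(-6 + (3*(1/6) + 5*(-1/4))) = 2/(-6 + (1/2 - 5/4)) = 2/(-6 - 3/4) = 2/(-27/4) = 2*(-4/27) = -8/27)
W(A) = -4 + A
-39*(134/W(u(0, 6)) + 119/57) = -39*(134/(-4 - 8/27) + 119/57) = -39*(134/(-116/27) + 119*(1/57)) = -39*(134*(-27/116) + 119/57) = -39*(-1809/58 + 119/57) = -39*(-96211/3306) = 1250743/1102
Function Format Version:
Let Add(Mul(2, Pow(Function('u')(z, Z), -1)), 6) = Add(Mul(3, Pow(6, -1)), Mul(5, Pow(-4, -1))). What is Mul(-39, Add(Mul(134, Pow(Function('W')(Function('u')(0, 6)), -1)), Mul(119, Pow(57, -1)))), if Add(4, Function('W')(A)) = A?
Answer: Rational(1250743, 1102) ≈ 1135.0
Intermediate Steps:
Function('u')(z, Z) = Rational(-8, 27) (Function('u')(z, Z) = Mul(2, Pow(Add(-6, Add(Mul(3, Pow(6, -1)), Mul(5, Pow(-4, -1)))), -1)) = Mul(2, Pow(Add(-6, Add(Mul(3, Rational(1, 6)), Mul(5, Rational(-1, 4)))), -1)) = Mul(2, Pow(Add(-6, Add(Rational(1, 2), Rational(-5, 4))), -1)) = Mul(2, Pow(Add(-6, Rational(-3, 4)), -1)) = Mul(2, Pow(Rational(-27, 4), -1)) = Mul(2, Rational(-4, 27)) = Rational(-8, 27))
Function('W')(A) = Add(-4, A)
Mul(-39, Add(Mul(134, Pow(Function('W')(Function('u')(0, 6)), -1)), Mul(119, Pow(57, -1)))) = Mul(-39, Add(Mul(134, Pow(Add(-4, Rational(-8, 27)), -1)), Mul(119, Pow(57, -1)))) = Mul(-39, Add(Mul(134, Pow(Rational(-116, 27), -1)), Mul(119, Rational(1, 57)))) = Mul(-39, Add(Mul(134, Rational(-27, 116)), Rational(119, 57))) = Mul(-39, Add(Rational(-1809, 58), Rational(119, 57))) = Mul(-39, Rational(-96211, 3306)) = Rational(1250743, 1102)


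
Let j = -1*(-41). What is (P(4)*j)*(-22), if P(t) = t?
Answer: -3608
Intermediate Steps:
j = 41
(P(4)*j)*(-22) = (4*41)*(-22) = 164*(-22) = -3608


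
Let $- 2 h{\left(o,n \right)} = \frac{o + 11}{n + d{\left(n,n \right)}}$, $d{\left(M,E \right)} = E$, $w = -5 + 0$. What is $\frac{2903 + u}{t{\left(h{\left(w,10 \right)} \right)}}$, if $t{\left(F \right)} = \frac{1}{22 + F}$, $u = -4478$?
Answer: $- \frac{137655}{4} \approx -34414.0$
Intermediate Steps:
$w = -5$
$h{\left(o,n \right)} = - \frac{11 + o}{4 n}$ ($h{\left(o,n \right)} = - \frac{\left(o + 11\right) \frac{1}{n + n}}{2} = - \frac{\left(11 + o\right) \frac{1}{2 n}}{2} = - \frac{\frac{1}{2} \frac{1}{n} \left(11 + o\right)}{2} = - \frac{11 + o}{4 n}$)
$\frac{2903 + u}{t{\left(h{\left(w,10 \right)} \right)}} = \frac{2903 - 4478}{\frac{1}{22 + \frac{-11 - -5}{4 \cdot 10}}} = - \frac{1575}{\frac{1}{22 + \frac{1}{4} \cdot \frac{1}{10} \left(-11 + 5\right)}} = - \frac{1575}{\frac{1}{22 + \frac{1}{4} \cdot \frac{1}{10} \left(-6\right)}} = - \frac{1575}{\frac{1}{22 - \frac{3}{20}}} = - \frac{1575}{\frac{1}{\frac{437}{20}}} = - \frac{1575}{\frac{20}{437}} = \left(-1575\right) \frac{437}{20} = - \frac{137655}{4}$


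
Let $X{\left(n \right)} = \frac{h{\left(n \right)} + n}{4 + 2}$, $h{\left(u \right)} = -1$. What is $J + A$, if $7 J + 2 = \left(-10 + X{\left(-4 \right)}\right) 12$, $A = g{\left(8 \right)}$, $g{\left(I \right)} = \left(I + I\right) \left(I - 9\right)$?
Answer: $- \frac{244}{7} \approx -34.857$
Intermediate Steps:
$g{\left(I \right)} = 2 I \left(-9 + I\right)$
$A = -16$ ($A = 2 \cdot 8 \left(-9 + 8\right) = 2 \cdot 8 \left(-1\right) = -16$)
$X{\left(n \right)} = - \frac{1}{6} + \frac{n}{6}$ ($X{\left(n \right)} = \frac{-1 + n}{4 + 2} = \frac{-1 + n}{6} = \left(-1 + n\right) \frac{1}{6} = - \frac{1}{6} + \frac{n}{6}$)
$J = - \frac{132}{7}$ ($J = - \frac{2}{7} + \frac{\left(-10 + \left(- \frac{1}{6} + \frac{1}{6} \left(-4\right)\right)\right) 12}{7} = - \frac{2}{7} + \frac{\left(-10 - \frac{5}{6}\right) 12}{7} = - \frac{2}{7} + \frac{\left(- \frac{65}{6}\right) 12}{7} = - \frac{2}{7} + \frac{1}{7} \left(-130\right) = - \frac{2}{7} - \frac{130}{7} = - \frac{132}{7} \approx -18.857$)
$J + A = - \frac{132}{7} - 16 = - \frac{244}{7}$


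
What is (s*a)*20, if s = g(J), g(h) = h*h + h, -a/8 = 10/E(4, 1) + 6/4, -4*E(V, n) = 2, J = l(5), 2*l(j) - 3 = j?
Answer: 59200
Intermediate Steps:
l(j) = 3/2 + j/2
J = 4 (J = 3/2 + (1/2)*5 = 3/2 + 5/2 = 4)
E(V, n) = -1/2 (E(V, n) = -1/4*2 = -1/2)
a = 148 (a = -8*(10/(-1/2) + 6/4) = -8*(10*(-2) + 6*(1/4)) = -8*(-20 + 3/2) = -8*(-37/2) = 148)
g(h) = h + h**2 (g(h) = h**2 + h = h + h**2)
s = 20 (s = 4*(1 + 4) = 4*5 = 20)
(s*a)*20 = (20*148)*20 = 2960*20 = 59200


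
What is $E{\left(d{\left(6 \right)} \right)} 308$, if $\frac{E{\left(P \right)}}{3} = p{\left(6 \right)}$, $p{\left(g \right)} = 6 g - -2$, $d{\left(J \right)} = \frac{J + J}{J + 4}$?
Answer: $35112$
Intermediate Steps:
$d{\left(J \right)} = \frac{2 J}{4 + J}$
$p{\left(g \right)} = 2 + 6 g$ ($p{\left(g \right)} = 6 g + 2 = 2 + 6 g$)
$E{\left(P \right)} = 114$ ($E{\left(P \right)} = 3 \left(2 + 6 \cdot 6\right) = 3 \left(2 + 36\right) = 3 \cdot 38 = 114$)
$E{\left(d{\left(6 \right)} \right)} 308 = 114 \cdot 308 = 35112$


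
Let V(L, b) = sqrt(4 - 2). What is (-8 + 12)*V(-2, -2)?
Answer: 4*sqrt(2) ≈ 5.6569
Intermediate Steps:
V(L, b) = sqrt(2)
(-8 + 12)*V(-2, -2) = (-8 + 12)*sqrt(2) = 4*sqrt(2)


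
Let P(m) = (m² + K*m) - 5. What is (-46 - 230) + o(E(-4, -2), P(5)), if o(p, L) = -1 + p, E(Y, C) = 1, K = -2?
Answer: -276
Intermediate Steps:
P(m) = -5 + m² - 2*m (P(m) = (m² - 2*m) - 5 = -5 + m² - 2*m)
(-46 - 230) + o(E(-4, -2), P(5)) = (-46 - 230) + (-1 + 1) = -276 + 0 = -276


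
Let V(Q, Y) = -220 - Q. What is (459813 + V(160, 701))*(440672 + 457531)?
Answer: 412664098899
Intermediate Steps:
(459813 + V(160, 701))*(440672 + 457531) = (459813 + (-220 - 1*160))*(440672 + 457531) = (459813 + (-220 - 160))*898203 = (459813 - 380)*898203 = 459433*898203 = 412664098899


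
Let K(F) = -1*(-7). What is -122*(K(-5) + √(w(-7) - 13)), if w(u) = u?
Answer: -854 - 244*I*√5 ≈ -854.0 - 545.6*I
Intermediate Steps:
K(F) = 7
-122*(K(-5) + √(w(-7) - 13)) = -122*(7 + √(-7 - 13)) = -122*(7 + √(-20)) = -122*(7 + 2*I*√5) = -854 - 244*I*√5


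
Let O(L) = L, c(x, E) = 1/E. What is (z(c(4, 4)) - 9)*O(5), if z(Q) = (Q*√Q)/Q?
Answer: -85/2 ≈ -42.500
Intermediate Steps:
z(Q) = √Q (z(Q) = Q^(3/2)/Q = √Q)
(z(c(4, 4)) - 9)*O(5) = (√(1/4) - 9)*5 = (√(¼) - 9)*5 = (½ - 9)*5 = -17/2*5 = -85/2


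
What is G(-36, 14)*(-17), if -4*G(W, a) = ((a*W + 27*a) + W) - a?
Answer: -748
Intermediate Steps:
G(W, a) = -13*a/2 - W/4 - W*a/4 (G(W, a) = -(((a*W + 27*a) + W) - a)/4 = -(((W*a + 27*a) + W) - a)/4 = -(((27*a + W*a) + W) - a)/4 = -((W + 27*a + W*a) - a)/4 = -(W + 26*a + W*a)/4 = -13*a/2 - W/4 - W*a/4)
G(-36, 14)*(-17) = (-13/2*14 - 1/4*(-36) - 1/4*(-36)*14)*(-17) = (-91 + 9 + 126)*(-17) = 44*(-17) = -748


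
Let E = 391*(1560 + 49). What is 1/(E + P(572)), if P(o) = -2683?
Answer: 1/626436 ≈ 1.5963e-6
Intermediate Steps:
E = 629119 (E = 391*1609 = 629119)
1/(E + P(572)) = 1/(629119 - 2683) = 1/626436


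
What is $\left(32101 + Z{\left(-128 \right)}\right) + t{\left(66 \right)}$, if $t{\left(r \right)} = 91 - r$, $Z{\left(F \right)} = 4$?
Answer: $32130$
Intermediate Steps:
$\left(32101 + Z{\left(-128 \right)}\right) + t{\left(66 \right)} = \left(32101 + 4\right) + \left(91 - 66\right) = 32105 + \left(91 - 66\right) = 32105 + 25 = 32130$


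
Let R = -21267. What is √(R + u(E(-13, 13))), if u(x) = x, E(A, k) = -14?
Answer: I*√21281 ≈ 145.88*I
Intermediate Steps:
√(R + u(E(-13, 13))) = √(-21267 - 14) = √(-21281) = I*√21281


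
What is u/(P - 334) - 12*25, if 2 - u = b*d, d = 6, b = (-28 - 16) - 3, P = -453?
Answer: -236384/787 ≈ -300.36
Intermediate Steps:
b = -47 (b = -44 - 3 = -47)
u = 284 (u = 2 - (-47)*6 = 2 - 1*(-282) = 2 + 282 = 284)
u/(P - 334) - 12*25 = 284/(-453 - 334) - 12*25 = 284/(-787) - 300 = 284*(-1/787) - 300 = -284/787 - 300 = -236384/787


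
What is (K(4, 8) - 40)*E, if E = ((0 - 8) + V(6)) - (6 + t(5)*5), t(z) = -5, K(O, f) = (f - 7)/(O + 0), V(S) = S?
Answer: -2703/4 ≈ -675.75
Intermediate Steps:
K(O, f) = (-7 + f)/O
E = 17 (E = ((0 - 8) + 6) - (6 - 5*5) = (-8 + 6) - (6 - 25) = -2 - 1*(-19) = -2 + 19 = 17)
(K(4, 8) - 40)*E = ((-7 + 8)/4 - 40)*17 = ((¼)*1 - 40)*17 = (¼ - 40)*17 = -159/4*17 = -2703/4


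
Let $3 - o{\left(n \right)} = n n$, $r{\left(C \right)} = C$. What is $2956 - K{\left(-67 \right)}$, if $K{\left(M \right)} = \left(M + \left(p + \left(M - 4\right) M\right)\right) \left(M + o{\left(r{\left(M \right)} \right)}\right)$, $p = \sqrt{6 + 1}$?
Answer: $21356526 + 4553 \sqrt{7} \approx 2.1369 \cdot 10^{7}$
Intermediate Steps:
$p = \sqrt{7} \approx 2.6458$
$o{\left(n \right)} = 3 - n^{2}$ ($o{\left(n \right)} = 3 - n n = 3 - n^{2}$)
$K{\left(M \right)} = \left(3 + M - M^{2}\right) \left(M + \sqrt{7} + M \left(-4 + M\right)\right)$ ($K{\left(M \right)} = \left(M + \left(\sqrt{7} + \left(M - 4\right) M\right)\right) \left(M - \left(-3 + M^{2}\right)\right) = \left(M + \left(\sqrt{7} + \left(-4 + M\right) M\right)\right) \left(3 + M - M^{2}\right) = \left(M + \left(\sqrt{7} + M \left(-4 + M\right)\right)\right) \left(3 + M - M^{2}\right) = \left(M + \sqrt{7} + M \left(-4 + M\right)\right) \left(3 + M - M^{2}\right) = \left(3 + M - M^{2}\right) \left(M + \sqrt{7} + M \left(-4 + M\right)\right)$)
$2956 - K{\left(-67 \right)} = 2956 - \left(- \left(-67\right)^{4} - -603 + 3 \sqrt{7} + 4 \left(-67\right)^{3} - 67 \sqrt{7} - \sqrt{7} \left(-67\right)^{2}\right) = 2956 - \left(\left(-1\right) 20151121 + 603 + 3 \sqrt{7} + 4 \left(-300763\right) - 67 \sqrt{7} - \sqrt{7} \cdot 4489\right) = 2956 - \left(-20151121 + 603 + 3 \sqrt{7} - 1203052 - 67 \sqrt{7} - 4489 \sqrt{7}\right) = 2956 - \left(-21353570 - 4553 \sqrt{7}\right) = 2956 + \left(21353570 + 4553 \sqrt{7}\right) = 21356526 + 4553 \sqrt{7}$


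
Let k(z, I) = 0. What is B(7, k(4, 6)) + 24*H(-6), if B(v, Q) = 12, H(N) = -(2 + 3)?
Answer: -108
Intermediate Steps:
H(N) = -5 (H(N) = -1*5 = -5)
B(7, k(4, 6)) + 24*H(-6) = 12 + 24*(-5) = 12 - 120 = -108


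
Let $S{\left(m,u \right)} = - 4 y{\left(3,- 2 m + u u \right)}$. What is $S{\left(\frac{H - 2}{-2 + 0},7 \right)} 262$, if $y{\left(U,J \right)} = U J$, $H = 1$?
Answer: $-150912$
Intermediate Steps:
$y{\left(U,J \right)} = J U$
$S{\left(m,u \right)} = - 12 u^{2} + 24 m$ ($S{\left(m,u \right)} = - 4 \left(- 2 m + u u\right) 3 = - 4 \left(- 2 m + u^{2}\right) 3 = - 4 \left(u^{2} - 2 m\right) 3 = - 4 \left(- 6 m + 3 u^{2}\right) = - 12 u^{2} + 24 m$)
$S{\left(\frac{H - 2}{-2 + 0},7 \right)} 262 = \left(- 12 \cdot 7^{2} + 24 \frac{1 - 2}{-2 + 0}\right) 262 = \left(\left(-12\right) 49 + 24 \left(- \frac{1}{-2}\right)\right) 262 = \left(-588 + 24 \left(\left(-1\right) \left(- \frac{1}{2}\right)\right)\right) 262 = \left(-588 + 24 \cdot \frac{1}{2}\right) 262 = \left(-588 + 12\right) 262 = \left(-576\right) 262 = -150912$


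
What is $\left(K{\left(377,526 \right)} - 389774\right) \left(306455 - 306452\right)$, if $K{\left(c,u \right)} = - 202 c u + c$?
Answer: $-121339203$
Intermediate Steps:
$K{\left(c,u \right)} = c - 202 c u$ ($K{\left(c,u \right)} = - 202 c u + c = c - 202 c u$)
$\left(K{\left(377,526 \right)} - 389774\right) \left(306455 - 306452\right) = \left(377 \left(1 - 106252\right) - 389774\right) \left(306455 - 306452\right) = \left(377 \left(1 - 106252\right) - 389774\right) 3 = \left(377 \left(-106251\right) - 389774\right) 3 = \left(-40056627 - 389774\right) 3 = \left(-40446401\right) 3 = -121339203$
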